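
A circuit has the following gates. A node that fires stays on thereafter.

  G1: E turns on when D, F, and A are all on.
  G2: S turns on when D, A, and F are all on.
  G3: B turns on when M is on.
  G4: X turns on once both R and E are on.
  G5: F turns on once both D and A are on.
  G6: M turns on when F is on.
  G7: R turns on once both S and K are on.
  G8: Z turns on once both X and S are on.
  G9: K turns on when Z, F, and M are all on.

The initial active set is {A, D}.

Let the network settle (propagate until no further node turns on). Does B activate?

G5: D and A on → F on.
F is on, so M turns on (G6).
M is on, so B turns on (G3).

Yes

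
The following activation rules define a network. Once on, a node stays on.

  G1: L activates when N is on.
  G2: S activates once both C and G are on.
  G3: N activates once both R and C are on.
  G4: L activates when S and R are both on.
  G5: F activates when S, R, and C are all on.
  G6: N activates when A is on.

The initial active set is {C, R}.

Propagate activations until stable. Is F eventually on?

No

F would need S, R, and C (G5), but S never turns on.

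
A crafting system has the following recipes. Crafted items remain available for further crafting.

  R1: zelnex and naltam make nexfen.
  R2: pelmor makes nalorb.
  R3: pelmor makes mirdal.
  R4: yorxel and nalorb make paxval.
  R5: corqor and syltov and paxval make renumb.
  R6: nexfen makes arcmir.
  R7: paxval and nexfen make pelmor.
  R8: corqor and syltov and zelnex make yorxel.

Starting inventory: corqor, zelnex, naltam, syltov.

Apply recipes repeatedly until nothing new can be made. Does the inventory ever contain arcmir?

Yes

zelnex and naltam → nexfen (R1).
nexfen → arcmir (R6).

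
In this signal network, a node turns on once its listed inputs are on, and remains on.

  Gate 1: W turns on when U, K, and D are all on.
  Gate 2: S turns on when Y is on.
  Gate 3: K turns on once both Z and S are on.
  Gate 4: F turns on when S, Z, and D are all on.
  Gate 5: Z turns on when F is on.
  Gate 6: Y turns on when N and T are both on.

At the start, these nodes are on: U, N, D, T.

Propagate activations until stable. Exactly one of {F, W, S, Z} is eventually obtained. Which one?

N and T are on, so Y turns on (Gate 6).
Gate 2: Y on → S on.
Z would need F (Gate 5), but F never turns on. F would need S, Z, and D (Gate 4), but Z never turns on. W would need U, K, and D (Gate 1), but K never turns on.

S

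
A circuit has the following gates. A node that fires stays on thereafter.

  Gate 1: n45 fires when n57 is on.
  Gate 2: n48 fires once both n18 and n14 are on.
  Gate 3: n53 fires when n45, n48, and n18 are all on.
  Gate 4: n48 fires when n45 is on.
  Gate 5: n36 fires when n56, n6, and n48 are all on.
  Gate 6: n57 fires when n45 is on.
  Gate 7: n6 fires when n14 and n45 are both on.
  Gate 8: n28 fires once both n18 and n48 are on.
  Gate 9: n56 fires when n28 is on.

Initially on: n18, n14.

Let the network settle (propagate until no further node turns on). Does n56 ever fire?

n18 and n14 are on, so n48 fires (Gate 2).
n18 and n48 are on, so n28 fires (Gate 8).
Gate 9: n28 on → n56 on.

Yes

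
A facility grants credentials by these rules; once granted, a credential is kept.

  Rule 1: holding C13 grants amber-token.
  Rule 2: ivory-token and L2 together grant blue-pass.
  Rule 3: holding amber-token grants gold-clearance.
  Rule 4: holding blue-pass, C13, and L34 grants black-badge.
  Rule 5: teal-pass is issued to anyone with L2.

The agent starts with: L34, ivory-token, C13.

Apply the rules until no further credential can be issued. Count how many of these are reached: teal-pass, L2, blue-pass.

0

teal-pass would need L2 (Rule 5), but L2 is never granted.
No rule produces L2, and it is not given.
blue-pass would need ivory-token and L2 (Rule 2), but L2 is never granted.
None of the 3 are reached.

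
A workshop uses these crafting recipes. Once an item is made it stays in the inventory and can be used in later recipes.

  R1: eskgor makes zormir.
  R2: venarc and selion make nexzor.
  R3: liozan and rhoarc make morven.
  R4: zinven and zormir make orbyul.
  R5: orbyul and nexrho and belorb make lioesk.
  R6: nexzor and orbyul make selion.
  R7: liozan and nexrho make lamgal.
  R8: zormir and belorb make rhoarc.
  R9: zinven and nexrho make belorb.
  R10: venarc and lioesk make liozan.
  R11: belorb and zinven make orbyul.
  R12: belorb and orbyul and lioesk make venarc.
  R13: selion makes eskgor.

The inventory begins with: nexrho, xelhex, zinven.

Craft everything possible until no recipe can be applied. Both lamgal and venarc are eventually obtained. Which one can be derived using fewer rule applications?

venarc

venarc: zinven and nexrho → belorb (R9). belorb and zinven → orbyul (R11). Using R5, orbyul, nexrho, and belorb make lioesk. belorb and orbyul and lioesk → venarc (R12). [4 rule applications]
lamgal: zinven and nexrho → belorb (R9). belorb and zinven → orbyul (R11). orbyul and nexrho and belorb → lioesk (R5). Using R12, belorb, orbyul, and lioesk make venarc. venarc and lioesk → liozan (R10). liozan and nexrho → lamgal (R7). [6 rule applications]
venarc needs fewer.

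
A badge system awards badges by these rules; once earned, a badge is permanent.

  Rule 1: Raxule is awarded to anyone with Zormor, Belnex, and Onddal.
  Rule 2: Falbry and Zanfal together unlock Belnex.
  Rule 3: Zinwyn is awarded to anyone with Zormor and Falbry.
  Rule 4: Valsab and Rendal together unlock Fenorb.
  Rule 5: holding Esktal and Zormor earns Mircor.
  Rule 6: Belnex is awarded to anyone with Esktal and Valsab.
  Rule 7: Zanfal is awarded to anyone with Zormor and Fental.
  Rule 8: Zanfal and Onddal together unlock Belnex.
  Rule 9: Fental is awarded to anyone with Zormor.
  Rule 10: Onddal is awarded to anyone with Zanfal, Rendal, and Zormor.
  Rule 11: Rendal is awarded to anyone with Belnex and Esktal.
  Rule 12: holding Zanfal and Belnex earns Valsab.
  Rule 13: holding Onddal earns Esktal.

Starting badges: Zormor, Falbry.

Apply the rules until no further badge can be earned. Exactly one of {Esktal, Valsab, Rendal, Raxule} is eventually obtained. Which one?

Valsab

With Zormor, Fental is earned (Rule 9).
With Zormor and Fental, Zanfal is earned (Rule 7).
With Falbry and Zanfal, Belnex is earned (Rule 2).
With Zanfal and Belnex, Valsab is earned (Rule 12).
Rendal would need Belnex and Esktal (Rule 11), but Esktal is never earned. Esktal would need Onddal (Rule 13), but Onddal is never earned. Raxule would need Zormor, Belnex, and Onddal (Rule 1), but Onddal is never earned.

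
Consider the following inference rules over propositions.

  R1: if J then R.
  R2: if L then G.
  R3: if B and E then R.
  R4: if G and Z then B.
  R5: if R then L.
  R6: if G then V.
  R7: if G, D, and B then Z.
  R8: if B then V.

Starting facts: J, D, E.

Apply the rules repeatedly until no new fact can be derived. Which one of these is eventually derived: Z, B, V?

V

J holds, so R follows (R1).
From R, R5 gives L.
From L, R2 gives G.
G holds, so V follows (R6).
B would need G and Z (R4), but Z is never established. Z would need G, D, and B (R7), but B is never established.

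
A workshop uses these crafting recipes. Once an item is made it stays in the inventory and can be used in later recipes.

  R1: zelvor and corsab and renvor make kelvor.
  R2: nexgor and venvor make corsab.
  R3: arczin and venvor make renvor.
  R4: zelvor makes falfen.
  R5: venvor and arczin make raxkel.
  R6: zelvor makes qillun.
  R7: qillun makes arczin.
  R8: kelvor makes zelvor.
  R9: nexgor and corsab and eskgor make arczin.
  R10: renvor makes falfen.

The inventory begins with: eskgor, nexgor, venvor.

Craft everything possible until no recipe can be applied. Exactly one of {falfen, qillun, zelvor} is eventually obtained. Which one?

nexgor and venvor → corsab (R2).
nexgor and corsab and eskgor → arczin (R9).
arczin and venvor → renvor (R3).
renvor → falfen (R10).
qillun would need zelvor (R6), but zelvor is never obtained. zelvor would need kelvor (R8), but kelvor is never obtained.

falfen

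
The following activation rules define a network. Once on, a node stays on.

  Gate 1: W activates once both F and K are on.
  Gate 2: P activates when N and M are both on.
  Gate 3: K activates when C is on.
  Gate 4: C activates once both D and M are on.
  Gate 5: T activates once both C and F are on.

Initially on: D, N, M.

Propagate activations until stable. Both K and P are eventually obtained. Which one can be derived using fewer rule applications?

P: Gate 2: N and M on → P on. [1 rule application]
K: D and M are on, so C activates (Gate 4). Gate 3: C on → K on. [2 rule applications]
P needs fewer.

P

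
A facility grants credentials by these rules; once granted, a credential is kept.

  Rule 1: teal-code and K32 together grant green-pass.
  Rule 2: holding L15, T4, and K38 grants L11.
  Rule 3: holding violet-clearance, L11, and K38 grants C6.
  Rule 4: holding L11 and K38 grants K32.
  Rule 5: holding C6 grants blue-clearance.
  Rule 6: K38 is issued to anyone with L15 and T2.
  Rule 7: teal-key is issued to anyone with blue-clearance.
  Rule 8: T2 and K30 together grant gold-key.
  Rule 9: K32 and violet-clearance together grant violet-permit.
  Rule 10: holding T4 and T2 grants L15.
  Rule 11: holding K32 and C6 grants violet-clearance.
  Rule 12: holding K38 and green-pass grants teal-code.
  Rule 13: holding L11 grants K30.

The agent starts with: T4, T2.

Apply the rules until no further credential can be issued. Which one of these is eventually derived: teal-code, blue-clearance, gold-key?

Holding T4 and T2 grants L15 (Rule 10).
Holding L15 and T2 grants K38 (Rule 6).
Holding L15, T4, and K38 grants L11 (Rule 2).
Holding L11 grants K30 (Rule 13).
Holding T2 and K30 grants gold-key (Rule 8).
blue-clearance would need C6 (Rule 5), but C6 is never granted. teal-code would need K38 and green-pass (Rule 12), but green-pass is never granted.

gold-key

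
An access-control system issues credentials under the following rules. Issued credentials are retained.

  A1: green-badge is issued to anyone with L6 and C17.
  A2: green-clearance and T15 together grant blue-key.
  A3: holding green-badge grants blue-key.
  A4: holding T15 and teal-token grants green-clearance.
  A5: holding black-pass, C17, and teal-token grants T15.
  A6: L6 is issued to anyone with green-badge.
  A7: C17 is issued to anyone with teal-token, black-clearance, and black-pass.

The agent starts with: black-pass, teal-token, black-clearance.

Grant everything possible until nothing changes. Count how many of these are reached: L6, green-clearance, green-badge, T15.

Holding teal-token, black-clearance, and black-pass grants C17 (A7).
Holding black-pass, C17, and teal-token grants T15 (A5).
Holding T15 and teal-token grants green-clearance (A4).
L6 would need green-badge (A6), but green-badge is never granted.
green-clearance: reached.
green-badge would need L6 and C17 (A1), but L6 is never granted.
T15: reached.
Reached: green-clearance and T15 — 2 of the 4.

2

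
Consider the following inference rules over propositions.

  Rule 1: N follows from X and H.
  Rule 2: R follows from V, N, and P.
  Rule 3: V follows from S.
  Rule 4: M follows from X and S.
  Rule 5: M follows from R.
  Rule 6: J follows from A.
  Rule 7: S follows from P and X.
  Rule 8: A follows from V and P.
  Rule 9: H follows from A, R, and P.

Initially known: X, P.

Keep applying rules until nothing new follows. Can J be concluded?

P and X hold, so S follows (Rule 7).
S holds, so V follows (Rule 3).
From V and P, Rule 8 gives A.
From A, Rule 6 gives J.

Yes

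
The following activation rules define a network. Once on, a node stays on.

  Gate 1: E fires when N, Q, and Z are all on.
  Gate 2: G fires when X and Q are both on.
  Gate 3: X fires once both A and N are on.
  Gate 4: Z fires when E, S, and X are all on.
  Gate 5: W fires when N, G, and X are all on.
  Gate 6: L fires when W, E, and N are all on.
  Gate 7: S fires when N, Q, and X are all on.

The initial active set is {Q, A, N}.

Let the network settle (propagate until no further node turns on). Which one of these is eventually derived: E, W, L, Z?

W

A and N are on, so X fires (Gate 3).
X and Q are on, so G fires (Gate 2).
Gate 5: N, G, and X on → W on.
Z would need E, S, and X (Gate 4), but E never turns on. L would need W, E, and N (Gate 6), but E never turns on. E would need N, Q, and Z (Gate 1), but Z never turns on.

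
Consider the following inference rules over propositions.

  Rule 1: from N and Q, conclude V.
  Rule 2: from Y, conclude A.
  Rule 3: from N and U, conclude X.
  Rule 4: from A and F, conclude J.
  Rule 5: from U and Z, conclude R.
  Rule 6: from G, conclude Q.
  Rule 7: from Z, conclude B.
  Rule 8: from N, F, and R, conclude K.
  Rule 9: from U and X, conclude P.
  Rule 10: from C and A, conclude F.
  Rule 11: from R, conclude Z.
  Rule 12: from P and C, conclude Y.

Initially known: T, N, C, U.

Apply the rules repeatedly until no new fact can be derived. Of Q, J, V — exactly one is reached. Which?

From N and U, Rule 3 gives X.
From U and X, Rule 9 gives P.
From P and C, Rule 12 gives Y.
Y holds, so A follows (Rule 2).
C and A hold, so F follows (Rule 10).
From A and F, Rule 4 gives J.
V would need N and Q (Rule 1), but Q is never established. Q would need G (Rule 6), but G is never established.

J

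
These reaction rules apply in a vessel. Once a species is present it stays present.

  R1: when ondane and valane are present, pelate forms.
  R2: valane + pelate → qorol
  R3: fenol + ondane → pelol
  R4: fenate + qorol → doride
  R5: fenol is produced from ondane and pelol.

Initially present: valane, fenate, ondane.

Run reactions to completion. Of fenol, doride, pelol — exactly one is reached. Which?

ondane and valane present → pelate forms (R1).
valane and pelate present → qorol forms (R2).
fenate and qorol present → doride forms (R4).
fenol would need ondane and pelol (R5), but pelol never forms. pelol would need fenol and ondane (R3), but fenol never forms.

doride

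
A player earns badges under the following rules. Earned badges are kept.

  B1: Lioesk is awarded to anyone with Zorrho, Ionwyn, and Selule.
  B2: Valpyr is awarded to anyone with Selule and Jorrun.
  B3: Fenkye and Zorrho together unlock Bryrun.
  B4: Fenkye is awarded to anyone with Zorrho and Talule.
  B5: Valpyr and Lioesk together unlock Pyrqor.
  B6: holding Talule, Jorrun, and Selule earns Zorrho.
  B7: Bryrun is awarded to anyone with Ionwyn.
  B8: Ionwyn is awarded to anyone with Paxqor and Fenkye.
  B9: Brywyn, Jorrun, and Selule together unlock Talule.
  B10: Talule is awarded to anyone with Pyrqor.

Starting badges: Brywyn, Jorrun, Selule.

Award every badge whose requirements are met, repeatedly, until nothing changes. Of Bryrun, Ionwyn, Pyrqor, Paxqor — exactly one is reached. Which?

With Brywyn, Jorrun, and Selule, Talule is earned (B9).
With Talule, Jorrun, and Selule, Zorrho is earned (B6).
With Zorrho and Talule, Fenkye is earned (B4).
With Fenkye and Zorrho, Bryrun is earned (B3).
No rule produces Paxqor, and it is not given. Ionwyn would need Paxqor and Fenkye (B8), but Paxqor is never earned. Pyrqor would need Valpyr and Lioesk (B5), but Lioesk is never earned.

Bryrun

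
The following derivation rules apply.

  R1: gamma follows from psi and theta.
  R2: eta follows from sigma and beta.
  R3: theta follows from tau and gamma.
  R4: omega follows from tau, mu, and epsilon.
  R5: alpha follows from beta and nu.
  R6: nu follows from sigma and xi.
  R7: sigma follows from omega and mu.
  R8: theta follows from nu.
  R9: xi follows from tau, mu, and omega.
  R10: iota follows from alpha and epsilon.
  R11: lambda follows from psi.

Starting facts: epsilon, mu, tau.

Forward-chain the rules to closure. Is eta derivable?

eta would need sigma and beta (R2), but beta is never established.

No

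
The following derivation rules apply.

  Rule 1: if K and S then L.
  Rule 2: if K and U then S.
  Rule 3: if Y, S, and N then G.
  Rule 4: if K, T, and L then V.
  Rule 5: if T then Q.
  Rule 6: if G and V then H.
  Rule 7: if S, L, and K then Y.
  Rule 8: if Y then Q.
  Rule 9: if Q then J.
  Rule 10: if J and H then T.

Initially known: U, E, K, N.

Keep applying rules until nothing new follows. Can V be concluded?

V would need K, T, and L (Rule 4), but T is never established.

No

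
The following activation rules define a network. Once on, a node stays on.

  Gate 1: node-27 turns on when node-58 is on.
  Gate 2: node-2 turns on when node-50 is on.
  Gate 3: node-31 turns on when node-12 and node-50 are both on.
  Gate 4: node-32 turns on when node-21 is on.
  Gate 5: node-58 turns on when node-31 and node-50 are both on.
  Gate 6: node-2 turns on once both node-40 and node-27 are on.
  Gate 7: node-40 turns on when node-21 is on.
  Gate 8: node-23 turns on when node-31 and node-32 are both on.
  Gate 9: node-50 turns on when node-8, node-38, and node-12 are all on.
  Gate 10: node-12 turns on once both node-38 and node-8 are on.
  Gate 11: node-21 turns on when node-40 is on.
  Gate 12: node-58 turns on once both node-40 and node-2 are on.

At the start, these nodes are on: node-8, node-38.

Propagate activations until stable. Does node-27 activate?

Gate 10: node-38 and node-8 on → node-12 on.
Gate 9: node-8, node-38, and node-12 on → node-50 on.
Gate 3: node-12 and node-50 on → node-31 on.
node-31 and node-50 are on, so node-58 turns on (Gate 5).
Gate 1: node-58 on → node-27 on.

Yes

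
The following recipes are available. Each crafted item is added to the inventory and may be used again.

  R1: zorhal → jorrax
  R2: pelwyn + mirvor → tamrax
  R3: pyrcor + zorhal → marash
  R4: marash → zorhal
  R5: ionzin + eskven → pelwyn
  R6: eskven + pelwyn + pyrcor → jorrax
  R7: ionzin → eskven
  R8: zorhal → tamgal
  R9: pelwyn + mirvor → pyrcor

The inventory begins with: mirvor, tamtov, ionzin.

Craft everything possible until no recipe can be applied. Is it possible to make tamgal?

tamgal would need zorhal (R8), but zorhal is never obtained.

No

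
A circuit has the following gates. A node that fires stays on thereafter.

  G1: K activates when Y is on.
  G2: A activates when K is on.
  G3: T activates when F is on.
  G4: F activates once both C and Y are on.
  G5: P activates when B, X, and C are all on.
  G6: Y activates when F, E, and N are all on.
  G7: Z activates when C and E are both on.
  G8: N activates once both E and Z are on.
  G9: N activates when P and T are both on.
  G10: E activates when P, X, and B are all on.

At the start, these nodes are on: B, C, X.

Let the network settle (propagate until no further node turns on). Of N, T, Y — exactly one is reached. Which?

N

G5: B, X, and C on → P on.
P, X, and B are on, so E activates (G10).
G7: C and E on → Z on.
G8: E and Z on → N on.
T would need F (G3), but F never turns on. Y would need F, E, and N (G6), but F never turns on.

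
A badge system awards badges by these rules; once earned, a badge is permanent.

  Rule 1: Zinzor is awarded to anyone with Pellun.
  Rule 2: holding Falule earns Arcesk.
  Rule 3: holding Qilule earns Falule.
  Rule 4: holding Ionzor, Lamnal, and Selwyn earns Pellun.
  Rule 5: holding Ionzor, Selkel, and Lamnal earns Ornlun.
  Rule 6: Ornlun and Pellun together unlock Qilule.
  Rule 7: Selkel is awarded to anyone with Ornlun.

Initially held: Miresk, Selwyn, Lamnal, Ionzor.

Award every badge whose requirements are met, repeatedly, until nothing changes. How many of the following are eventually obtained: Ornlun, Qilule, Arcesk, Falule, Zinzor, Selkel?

With Ionzor, Lamnal, and Selwyn, Pellun is earned (Rule 4).
With Pellun, Zinzor is earned (Rule 1).
Ornlun would need Ionzor, Selkel, and Lamnal (Rule 5), but Selkel is never earned.
Qilule would need Ornlun and Pellun (Rule 6), but Ornlun is never earned.
Arcesk would need Falule (Rule 2), but Falule is never earned.
Falule would need Qilule (Rule 3), but Qilule is never earned.
Zinzor: reached.
Selkel would need Ornlun (Rule 7), but Ornlun is never earned.
Reached: Zinzor — 1 of the 6.

1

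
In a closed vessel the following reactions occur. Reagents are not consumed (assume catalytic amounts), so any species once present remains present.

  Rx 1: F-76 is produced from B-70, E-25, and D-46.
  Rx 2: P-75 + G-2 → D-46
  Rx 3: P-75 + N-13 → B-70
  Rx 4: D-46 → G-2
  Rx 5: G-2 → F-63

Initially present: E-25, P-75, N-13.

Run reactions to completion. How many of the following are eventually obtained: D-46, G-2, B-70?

P-75 and N-13 present → B-70 forms (Rx 3).
D-46 would need P-75 and G-2 (Rx 2), but G-2 never forms.
G-2 would need D-46 (Rx 4), but D-46 never forms.
B-70: reached.
Reached: B-70 — 1 of the 3.

1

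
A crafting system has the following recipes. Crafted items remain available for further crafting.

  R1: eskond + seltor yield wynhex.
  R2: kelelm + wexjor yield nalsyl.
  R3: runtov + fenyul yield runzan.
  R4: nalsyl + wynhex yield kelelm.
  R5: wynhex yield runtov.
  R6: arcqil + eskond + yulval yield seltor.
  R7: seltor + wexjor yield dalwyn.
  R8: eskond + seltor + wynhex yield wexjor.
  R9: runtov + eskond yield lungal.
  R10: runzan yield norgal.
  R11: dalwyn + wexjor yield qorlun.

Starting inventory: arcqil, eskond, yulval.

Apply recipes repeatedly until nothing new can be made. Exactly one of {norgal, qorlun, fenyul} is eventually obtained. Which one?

Using R6, arcqil, eskond, and yulval make seltor.
Using R1, eskond and seltor make wynhex.
Using R8, eskond, seltor, and wynhex make wexjor.
seltor + wexjor → dalwyn (R7).
Using R11, dalwyn and wexjor make qorlun.
No rule produces fenyul, and it is not given. norgal would need runzan (R10), but runzan is never obtained.

qorlun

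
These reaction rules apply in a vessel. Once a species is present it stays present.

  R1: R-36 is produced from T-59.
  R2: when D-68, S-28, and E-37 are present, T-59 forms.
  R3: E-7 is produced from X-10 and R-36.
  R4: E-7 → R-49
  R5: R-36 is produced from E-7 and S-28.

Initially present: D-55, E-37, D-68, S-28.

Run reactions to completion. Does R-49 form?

R-49 would need E-7 (R4), but E-7 never forms.

No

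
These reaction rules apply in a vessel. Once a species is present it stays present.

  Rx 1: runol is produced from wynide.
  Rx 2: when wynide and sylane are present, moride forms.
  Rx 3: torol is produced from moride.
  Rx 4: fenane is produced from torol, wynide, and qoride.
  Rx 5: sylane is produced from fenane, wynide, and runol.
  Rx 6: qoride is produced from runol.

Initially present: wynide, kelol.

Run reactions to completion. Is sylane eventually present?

sylane would need fenane, wynide, and runol (Rx 5), but fenane never forms.

No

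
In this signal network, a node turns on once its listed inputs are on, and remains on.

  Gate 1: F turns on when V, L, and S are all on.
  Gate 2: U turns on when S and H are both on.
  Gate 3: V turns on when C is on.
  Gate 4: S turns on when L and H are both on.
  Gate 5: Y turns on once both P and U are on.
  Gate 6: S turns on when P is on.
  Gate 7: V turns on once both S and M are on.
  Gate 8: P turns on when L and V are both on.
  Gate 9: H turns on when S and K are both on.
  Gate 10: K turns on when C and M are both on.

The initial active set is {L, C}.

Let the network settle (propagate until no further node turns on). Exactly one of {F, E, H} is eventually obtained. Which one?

F

Gate 3: C on → V on.
L and V are on, so P turns on (Gate 8).
P is on, so S turns on (Gate 6).
V, L, and S are on, so F turns on (Gate 1).
No rule produces E, and it is not given. H would need S and K (Gate 9), but K never turns on.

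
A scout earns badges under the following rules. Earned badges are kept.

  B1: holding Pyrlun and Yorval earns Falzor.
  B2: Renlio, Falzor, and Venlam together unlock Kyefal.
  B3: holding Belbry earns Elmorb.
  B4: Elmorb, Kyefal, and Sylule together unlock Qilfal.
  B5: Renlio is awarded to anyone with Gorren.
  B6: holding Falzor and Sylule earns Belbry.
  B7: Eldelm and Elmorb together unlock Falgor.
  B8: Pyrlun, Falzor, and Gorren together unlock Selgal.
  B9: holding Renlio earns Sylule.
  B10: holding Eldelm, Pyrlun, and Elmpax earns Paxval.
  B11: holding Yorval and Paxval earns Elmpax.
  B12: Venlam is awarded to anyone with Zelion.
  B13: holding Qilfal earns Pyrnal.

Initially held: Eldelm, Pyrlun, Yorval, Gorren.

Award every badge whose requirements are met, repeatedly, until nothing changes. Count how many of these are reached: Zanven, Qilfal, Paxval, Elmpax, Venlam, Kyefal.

No rule produces Zanven, and it is not given.
Qilfal would need Elmorb, Kyefal, and Sylule (B4), but Kyefal is never earned.
Paxval would need Eldelm, Pyrlun, and Elmpax (B10), but Elmpax is never earned.
Elmpax would need Yorval and Paxval (B11), but Paxval is never earned.
Venlam would need Zelion (B12), but Zelion is never earned.
Kyefal would need Renlio, Falzor, and Venlam (B2), but Venlam is never earned.
None of the 6 are reached.

0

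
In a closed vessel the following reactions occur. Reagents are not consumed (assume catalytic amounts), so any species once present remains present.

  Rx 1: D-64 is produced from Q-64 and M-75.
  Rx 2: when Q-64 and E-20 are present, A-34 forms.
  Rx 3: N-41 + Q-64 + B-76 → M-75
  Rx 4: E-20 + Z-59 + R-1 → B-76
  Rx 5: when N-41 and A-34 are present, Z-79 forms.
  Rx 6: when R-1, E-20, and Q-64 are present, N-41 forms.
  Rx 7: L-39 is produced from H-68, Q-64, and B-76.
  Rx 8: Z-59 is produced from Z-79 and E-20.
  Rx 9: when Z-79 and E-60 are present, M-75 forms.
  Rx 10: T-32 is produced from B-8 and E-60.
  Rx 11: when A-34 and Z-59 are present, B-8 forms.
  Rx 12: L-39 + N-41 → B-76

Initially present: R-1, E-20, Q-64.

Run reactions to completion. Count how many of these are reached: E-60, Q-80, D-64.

R-1, E-20, and Q-64 present → N-41 forms (Rx 6).
Q-64 and E-20 present → A-34 forms (Rx 2).
N-41 and A-34 present → Z-79 forms (Rx 5).
Z-79 and E-20 present → Z-59 forms (Rx 8).
E-20, Z-59, and R-1 present → B-76 forms (Rx 4).
N-41, Q-64, and B-76 present → M-75 forms (Rx 3).
Q-64 and M-75 present → D-64 forms (Rx 1).
No rule produces E-60, and it is not given.
No rule produces Q-80, and it is not given.
D-64: reached.
Reached: D-64 — 1 of the 3.

1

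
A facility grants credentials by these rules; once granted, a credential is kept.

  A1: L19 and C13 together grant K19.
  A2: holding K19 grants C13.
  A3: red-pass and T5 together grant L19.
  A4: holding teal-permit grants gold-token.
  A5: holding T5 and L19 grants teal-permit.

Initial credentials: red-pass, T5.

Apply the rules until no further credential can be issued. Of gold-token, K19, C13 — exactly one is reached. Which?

gold-token

Holding red-pass and T5 grants L19 (A3).
Holding T5 and L19 grants teal-permit (A5).
Holding teal-permit grants gold-token (A4).
K19 would need L19 and C13 (A1), but C13 is never granted. C13 would need K19 (A2), but K19 is never granted.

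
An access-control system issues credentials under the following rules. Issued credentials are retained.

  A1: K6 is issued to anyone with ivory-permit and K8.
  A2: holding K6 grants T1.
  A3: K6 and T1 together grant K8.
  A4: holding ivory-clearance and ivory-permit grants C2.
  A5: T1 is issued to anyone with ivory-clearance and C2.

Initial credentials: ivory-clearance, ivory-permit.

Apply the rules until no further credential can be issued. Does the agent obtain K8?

No

K8 would need K6 and T1 (A3), but K6 is never granted.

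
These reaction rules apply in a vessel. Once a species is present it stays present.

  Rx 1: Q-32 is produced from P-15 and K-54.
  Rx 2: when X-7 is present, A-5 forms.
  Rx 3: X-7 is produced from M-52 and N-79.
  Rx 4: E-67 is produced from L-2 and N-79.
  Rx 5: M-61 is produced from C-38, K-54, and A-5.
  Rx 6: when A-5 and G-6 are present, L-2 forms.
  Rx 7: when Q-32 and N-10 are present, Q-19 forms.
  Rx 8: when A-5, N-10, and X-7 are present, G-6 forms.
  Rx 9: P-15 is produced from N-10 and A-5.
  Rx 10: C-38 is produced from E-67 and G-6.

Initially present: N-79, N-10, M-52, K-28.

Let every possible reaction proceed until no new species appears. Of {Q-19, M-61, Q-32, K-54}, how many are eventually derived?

Q-19 would need Q-32 and N-10 (Rx 7), but Q-32 never forms.
M-61 would need C-38, K-54, and A-5 (Rx 5), but K-54 never forms.
Q-32 would need P-15 and K-54 (Rx 1), but K-54 never forms.
No rule produces K-54, and it is not given.
None of the 4 are reached.

0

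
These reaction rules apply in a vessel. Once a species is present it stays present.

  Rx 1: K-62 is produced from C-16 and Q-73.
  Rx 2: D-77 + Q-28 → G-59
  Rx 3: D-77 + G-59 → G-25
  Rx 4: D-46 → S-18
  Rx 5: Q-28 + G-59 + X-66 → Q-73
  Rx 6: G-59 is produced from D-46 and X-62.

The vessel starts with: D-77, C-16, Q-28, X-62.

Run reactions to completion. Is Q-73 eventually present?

No

Q-73 would need Q-28, G-59, and X-66 (Rx 5), but X-66 never forms.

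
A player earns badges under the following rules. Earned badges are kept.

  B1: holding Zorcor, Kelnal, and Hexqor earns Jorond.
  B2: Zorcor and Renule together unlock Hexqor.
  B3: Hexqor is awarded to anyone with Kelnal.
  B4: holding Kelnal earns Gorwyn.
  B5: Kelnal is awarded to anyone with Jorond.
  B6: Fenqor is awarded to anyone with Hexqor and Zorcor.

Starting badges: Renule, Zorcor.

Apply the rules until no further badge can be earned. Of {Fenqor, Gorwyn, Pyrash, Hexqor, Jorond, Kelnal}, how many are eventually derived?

With Zorcor and Renule, Hexqor is earned (B2).
With Hexqor and Zorcor, Fenqor is earned (B6).
Fenqor: reached.
Gorwyn would need Kelnal (B4), but Kelnal is never earned.
No rule produces Pyrash, and it is not given.
Hexqor: reached.
Jorond would need Zorcor, Kelnal, and Hexqor (B1), but Kelnal is never earned.
Kelnal would need Jorond (B5), but Jorond is never earned.
Reached: Fenqor and Hexqor — 2 of the 6.

2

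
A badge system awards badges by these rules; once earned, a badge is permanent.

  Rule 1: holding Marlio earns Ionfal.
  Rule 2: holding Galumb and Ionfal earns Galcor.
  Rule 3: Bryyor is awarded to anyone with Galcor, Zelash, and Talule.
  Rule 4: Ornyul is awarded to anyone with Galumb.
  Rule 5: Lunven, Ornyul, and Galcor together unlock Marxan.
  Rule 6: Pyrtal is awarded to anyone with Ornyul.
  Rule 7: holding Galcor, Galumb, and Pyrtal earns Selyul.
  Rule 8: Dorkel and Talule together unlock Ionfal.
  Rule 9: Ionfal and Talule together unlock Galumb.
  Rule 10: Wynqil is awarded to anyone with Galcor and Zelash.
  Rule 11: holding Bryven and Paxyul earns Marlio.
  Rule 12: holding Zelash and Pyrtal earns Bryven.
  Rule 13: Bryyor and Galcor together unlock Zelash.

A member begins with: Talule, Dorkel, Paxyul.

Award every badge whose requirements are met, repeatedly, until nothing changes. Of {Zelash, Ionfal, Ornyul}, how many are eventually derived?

2

With Dorkel and Talule, Ionfal is earned (Rule 8).
With Ionfal and Talule, Galumb is earned (Rule 9).
With Galumb, Ornyul is earned (Rule 4).
Zelash would need Bryyor and Galcor (Rule 13), but Bryyor is never earned.
Ionfal: reached.
Ornyul: reached.
Reached: Ionfal and Ornyul — 2 of the 3.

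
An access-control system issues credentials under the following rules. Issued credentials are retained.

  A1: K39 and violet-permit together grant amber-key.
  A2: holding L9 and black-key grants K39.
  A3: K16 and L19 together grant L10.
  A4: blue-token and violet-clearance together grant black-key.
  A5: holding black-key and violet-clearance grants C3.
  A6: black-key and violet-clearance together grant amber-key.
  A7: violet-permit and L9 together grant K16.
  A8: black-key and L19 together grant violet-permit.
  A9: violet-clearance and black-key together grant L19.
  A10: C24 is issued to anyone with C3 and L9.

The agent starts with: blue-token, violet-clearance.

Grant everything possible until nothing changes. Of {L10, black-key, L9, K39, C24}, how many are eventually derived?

1

Holding blue-token and violet-clearance grants black-key (A4).
L10 would need K16 and L19 (A3), but K16 is never granted.
black-key: reached.
No rule produces L9, and it is not given.
K39 would need L9 and black-key (A2), but L9 is never granted.
C24 would need C3 and L9 (A10), but L9 is never granted.
Reached: black-key — 1 of the 5.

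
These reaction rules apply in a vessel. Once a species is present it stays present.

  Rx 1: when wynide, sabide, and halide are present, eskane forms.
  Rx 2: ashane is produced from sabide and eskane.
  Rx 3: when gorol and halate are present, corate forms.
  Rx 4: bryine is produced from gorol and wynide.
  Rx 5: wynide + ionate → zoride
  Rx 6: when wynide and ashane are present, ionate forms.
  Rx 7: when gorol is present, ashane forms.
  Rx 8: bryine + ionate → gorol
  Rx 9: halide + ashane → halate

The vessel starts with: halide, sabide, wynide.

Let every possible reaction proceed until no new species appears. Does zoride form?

Yes

wynide, sabide, and halide present → eskane forms (Rx 1).
sabide and eskane present → ashane forms (Rx 2).
wynide and ashane present → ionate forms (Rx 6).
wynide and ionate present → zoride forms (Rx 5).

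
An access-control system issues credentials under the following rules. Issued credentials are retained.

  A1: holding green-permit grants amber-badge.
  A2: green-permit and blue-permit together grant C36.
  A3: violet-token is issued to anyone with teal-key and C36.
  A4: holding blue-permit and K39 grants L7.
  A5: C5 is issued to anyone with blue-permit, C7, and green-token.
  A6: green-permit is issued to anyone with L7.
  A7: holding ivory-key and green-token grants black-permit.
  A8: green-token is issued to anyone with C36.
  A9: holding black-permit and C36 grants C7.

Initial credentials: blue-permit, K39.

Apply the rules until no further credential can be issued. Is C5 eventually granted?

C5 would need blue-permit, C7, and green-token (A5), but C7 is never granted.

No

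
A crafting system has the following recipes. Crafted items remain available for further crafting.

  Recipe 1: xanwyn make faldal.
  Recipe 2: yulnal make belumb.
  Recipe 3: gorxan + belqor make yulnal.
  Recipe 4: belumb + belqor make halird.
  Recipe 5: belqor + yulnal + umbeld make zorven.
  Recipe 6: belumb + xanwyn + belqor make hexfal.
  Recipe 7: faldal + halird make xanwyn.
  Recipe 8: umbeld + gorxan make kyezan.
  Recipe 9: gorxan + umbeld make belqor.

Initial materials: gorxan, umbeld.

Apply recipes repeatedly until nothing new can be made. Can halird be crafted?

gorxan + umbeld → belqor (Recipe 9).
Using Recipe 3, gorxan and belqor make yulnal.
Using Recipe 2, yulnal makes belumb.
belumb + belqor → halird (Recipe 4).

Yes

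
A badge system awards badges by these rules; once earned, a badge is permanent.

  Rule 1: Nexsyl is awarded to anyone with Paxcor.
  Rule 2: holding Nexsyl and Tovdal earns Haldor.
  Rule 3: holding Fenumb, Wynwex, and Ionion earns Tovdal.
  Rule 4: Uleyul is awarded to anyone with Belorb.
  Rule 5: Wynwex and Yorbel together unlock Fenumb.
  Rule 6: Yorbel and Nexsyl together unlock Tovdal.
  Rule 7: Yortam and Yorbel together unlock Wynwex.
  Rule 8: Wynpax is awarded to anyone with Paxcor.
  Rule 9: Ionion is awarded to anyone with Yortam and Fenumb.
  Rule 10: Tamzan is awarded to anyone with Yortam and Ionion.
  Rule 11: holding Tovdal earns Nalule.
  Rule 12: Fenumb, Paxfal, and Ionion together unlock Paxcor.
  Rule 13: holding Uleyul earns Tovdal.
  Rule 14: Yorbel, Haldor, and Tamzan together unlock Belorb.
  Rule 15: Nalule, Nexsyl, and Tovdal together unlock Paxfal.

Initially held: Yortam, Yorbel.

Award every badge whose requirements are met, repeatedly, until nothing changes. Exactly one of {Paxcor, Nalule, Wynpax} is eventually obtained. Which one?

With Yortam and Yorbel, Wynwex is earned (Rule 7).
With Wynwex and Yorbel, Fenumb is earned (Rule 5).
With Yortam and Fenumb, Ionion is earned (Rule 9).
With Fenumb, Wynwex, and Ionion, Tovdal is earned (Rule 3).
With Tovdal, Nalule is earned (Rule 11).
Paxcor would need Fenumb, Paxfal, and Ionion (Rule 12), but Paxfal is never earned. Wynpax would need Paxcor (Rule 8), but Paxcor is never earned.

Nalule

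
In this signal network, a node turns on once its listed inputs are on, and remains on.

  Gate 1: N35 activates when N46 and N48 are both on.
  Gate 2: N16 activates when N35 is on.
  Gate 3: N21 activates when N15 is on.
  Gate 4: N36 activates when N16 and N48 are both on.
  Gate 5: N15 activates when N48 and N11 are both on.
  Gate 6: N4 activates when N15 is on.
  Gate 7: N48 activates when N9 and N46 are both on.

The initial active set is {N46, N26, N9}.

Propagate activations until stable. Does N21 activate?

No

N21 would need N15 (Gate 3), but N15 never turns on.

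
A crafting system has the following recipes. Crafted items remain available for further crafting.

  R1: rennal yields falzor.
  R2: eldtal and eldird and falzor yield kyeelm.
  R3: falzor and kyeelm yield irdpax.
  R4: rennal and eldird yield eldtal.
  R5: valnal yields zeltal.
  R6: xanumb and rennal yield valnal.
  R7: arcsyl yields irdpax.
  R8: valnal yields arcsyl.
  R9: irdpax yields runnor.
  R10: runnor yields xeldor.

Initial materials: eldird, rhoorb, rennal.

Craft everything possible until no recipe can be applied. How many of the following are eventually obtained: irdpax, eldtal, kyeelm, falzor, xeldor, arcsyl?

rennal and eldird → eldtal (R4).
rennal → falzor (R1).
eldtal and eldird and falzor → kyeelm (R2).
Using R3, falzor and kyeelm make irdpax.
irdpax → runnor (R9).
Using R10, runnor makes xeldor.
irdpax: reached.
eldtal: reached.
kyeelm: reached.
falzor: reached.
xeldor: reached.
arcsyl would need valnal (R8), but valnal is never obtained.
Reached: irdpax, eldtal, kyeelm, falzor, and xeldor — 5 of the 6.

5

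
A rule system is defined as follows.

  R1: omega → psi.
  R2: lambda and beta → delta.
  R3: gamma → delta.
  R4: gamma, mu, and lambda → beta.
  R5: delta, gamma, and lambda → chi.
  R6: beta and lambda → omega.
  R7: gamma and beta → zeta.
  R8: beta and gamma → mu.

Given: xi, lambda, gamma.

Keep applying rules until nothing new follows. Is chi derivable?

Yes

gamma holds, so delta follows (R3).
delta, gamma, and lambda hold, so chi follows (R5).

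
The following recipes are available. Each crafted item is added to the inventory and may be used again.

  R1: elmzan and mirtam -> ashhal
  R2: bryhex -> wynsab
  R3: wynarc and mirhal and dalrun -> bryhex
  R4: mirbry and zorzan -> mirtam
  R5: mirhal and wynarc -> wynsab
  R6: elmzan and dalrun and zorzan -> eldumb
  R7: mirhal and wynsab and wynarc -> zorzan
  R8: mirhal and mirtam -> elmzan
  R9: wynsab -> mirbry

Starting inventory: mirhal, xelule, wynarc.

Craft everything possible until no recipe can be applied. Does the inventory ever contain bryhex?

No

bryhex would need wynarc, mirhal, and dalrun (R3), but dalrun is never obtained.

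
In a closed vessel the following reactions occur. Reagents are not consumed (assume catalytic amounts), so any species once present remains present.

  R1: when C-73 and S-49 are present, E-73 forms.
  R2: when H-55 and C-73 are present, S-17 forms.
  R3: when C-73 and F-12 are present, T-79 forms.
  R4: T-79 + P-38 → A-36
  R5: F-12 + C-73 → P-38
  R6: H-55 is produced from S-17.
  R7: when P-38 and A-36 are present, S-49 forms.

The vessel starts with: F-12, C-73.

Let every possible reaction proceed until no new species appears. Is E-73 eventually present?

C-73 and F-12 present → T-79 forms (R3).
F-12 and C-73 present → P-38 forms (R5).
T-79 and P-38 present → A-36 forms (R4).
P-38 and A-36 present → S-49 forms (R7).
C-73 and S-49 present → E-73 forms (R1).

Yes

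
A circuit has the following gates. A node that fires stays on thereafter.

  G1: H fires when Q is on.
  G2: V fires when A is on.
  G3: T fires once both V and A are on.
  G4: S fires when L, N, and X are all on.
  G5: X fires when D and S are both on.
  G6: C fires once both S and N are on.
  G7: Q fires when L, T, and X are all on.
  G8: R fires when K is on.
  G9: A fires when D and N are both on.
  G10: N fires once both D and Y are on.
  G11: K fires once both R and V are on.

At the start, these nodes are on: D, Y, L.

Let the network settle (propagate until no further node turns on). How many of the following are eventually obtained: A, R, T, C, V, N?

G10: D and Y on → N on.
D and N are on, so A fires (G9).
G2: A on → V on.
V and A are on, so T fires (G3).
A: reached.
R would need K (G8), but K never turns on.
T: reached.
C would need S and N (G6), but S never turns on.
V: reached.
N: reached.
Reached: A, T, V, and N — 4 of the 6.

4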